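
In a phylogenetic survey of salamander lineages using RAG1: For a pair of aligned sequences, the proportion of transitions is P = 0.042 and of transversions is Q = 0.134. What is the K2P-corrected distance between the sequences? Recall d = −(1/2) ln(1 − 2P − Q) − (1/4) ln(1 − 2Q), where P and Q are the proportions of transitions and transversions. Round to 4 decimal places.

Under the Kimura two-parameter model, d = −½ ln(1 − 2P − Q) − ¼ ln(1 − 2Q).
1 − 2P − Q = 0.782, giving −½ ln(0.782) = 0.122950.
1 − 2Q = 0.732, giving −¼ ln(0.732) = 0.077994.
d = 0.122950 + 0.077994 = 0.200944.

0.2009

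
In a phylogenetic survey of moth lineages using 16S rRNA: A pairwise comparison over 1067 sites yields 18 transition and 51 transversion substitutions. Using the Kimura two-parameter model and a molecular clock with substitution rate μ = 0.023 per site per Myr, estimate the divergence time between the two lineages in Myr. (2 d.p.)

1.47

P = 18/1067 ≈ 0.01687 and Q = 51/1067 ≈ 0.047798.
Under the Kimura two-parameter model, d = −½ ln(1 − 2P − Q) − ¼ ln(1 − 2Q).
1 − 2P − Q = 0.918462, giving −½ ln(0.918462) = 0.042527.
1 − 2Q = 0.904404, giving −¼ ln(0.904404) = 0.025120.
d = 0.042527 + 0.025120 = 0.067647.
Under a molecular clock d = 2μt, so t = d/(2μ) = 0.067647 / (2 × 0.023) = 1.47 Myr.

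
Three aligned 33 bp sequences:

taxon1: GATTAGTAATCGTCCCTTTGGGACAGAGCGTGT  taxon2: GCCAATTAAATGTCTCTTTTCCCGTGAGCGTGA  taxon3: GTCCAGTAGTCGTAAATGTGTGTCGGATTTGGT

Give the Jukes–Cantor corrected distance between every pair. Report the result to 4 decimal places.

d(taxon1,taxon2) = 0.6254, d(taxon1,taxon3) = 0.6987, d(taxon2,taxon3) = 1.4153

taxon1–taxon2: 14/33 sites differ → p ≈ 0.424242, d = −0.75 ln(1 − 0.565656) = 0.625439 ≈ 0.6254.
taxon1–taxon3: 15/33 sites differ → p ≈ 0.454545, d = −0.75 ln(1 − 0.60606) = 0.698667 ≈ 0.6987.
taxon2–taxon3: 21/33 sites differ → p ≈ 0.636364, d = −0.75 ln(1 − 0.848485) = 1.415303 ≈ 1.4153.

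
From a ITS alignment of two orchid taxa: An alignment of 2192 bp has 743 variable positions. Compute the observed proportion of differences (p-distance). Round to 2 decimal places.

p = 743/2192 = 0.338959… ≈ 0.34 (to 2 d.p.).

0.34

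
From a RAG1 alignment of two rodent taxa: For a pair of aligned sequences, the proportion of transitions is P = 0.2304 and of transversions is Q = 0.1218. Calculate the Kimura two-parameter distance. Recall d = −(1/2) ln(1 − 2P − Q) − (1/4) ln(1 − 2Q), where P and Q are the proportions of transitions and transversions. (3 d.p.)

0.507

Under the Kimura two-parameter model, d = −½ ln(1 − 2P − Q) − ¼ ln(1 − 2Q).
1 − 2P − Q = 0.4174, giving −½ ln(0.4174) = 0.436855.
1 − 2Q = 0.7564, giving −¼ ln(0.7564) = 0.069796.
d = 0.436855 + 0.069796 = 0.506651.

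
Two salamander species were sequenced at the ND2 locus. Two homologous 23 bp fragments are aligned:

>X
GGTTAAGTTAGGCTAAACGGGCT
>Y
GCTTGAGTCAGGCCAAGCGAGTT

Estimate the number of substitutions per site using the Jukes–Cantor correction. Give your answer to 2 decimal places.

The sequences differ at 7 of 23 sites (2, 5, 9, 14, 17, 20, 22), so p = 7/23 ≈ 0.304348.
d = −(3/4) ln(1 − 4p/3) = −0.75 ln(1 − 0.405797) = −0.75 ln(0.594203)
  = −0.75 × (-0.520534) = 0.390401 substitutions/site.

0.39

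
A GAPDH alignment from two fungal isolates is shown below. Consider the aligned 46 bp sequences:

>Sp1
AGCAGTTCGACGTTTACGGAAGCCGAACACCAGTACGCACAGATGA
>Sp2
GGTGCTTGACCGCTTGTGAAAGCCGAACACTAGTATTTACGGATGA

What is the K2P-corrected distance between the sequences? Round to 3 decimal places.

Of 46 sites, 12 differences are transitions and 4 are transversions, so P = 12/46 ≈ 0.26087 and Q = 4/46 ≈ 0.086957.
Under the Kimura two-parameter model, d = −½ ln(1 − 2P − Q) − ¼ ln(1 − 2Q).
1 − 2P − Q = 0.391303, giving −½ ln(0.391303) = 0.469137.
1 − 2Q = 0.826086, giving −¼ ln(0.826086) = 0.047764.
d = 0.469137 + 0.047764 = 0.516901.

0.517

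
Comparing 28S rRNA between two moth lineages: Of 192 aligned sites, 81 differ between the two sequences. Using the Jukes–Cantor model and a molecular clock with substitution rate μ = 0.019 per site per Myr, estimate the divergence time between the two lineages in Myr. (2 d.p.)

16.32

p = 81/192 = 0.421875.
d = −(3/4) ln(1 − 4p/3) = −0.75 ln(1 − 0.5625) = −0.75 ln(0.4375)
  = −0.75 × (-0.826679) = 0.620009 substitutions/site.
Under a molecular clock d = 2μt, so t = d/(2μ) = 0.620009 / (2 × 0.019) = 16.32 Myr.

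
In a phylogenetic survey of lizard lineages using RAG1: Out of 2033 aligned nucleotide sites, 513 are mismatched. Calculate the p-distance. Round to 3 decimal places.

0.252

p = 513/2033 = 0.252336… ≈ 0.252 (to 3 d.p.).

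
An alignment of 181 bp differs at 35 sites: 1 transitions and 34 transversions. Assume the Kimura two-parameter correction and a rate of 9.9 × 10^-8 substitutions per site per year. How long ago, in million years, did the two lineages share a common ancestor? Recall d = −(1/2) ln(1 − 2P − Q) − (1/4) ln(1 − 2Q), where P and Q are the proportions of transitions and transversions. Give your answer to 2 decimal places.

P = 1/181 ≈ 0.005525 and Q = 34/181 ≈ 0.187845.
Under the Kimura two-parameter model, d = −½ ln(1 − 2P − Q) − ¼ ln(1 − 2Q).
1 − 2P − Q = 0.801105, giving −½ ln(0.801105) = 0.110882.
1 − 2Q = 0.62431, giving −¼ ln(0.62431) = 0.117777.
d = 0.110882 + 0.117777 = 0.228659.
Under a molecular clock d = 2μt, so t = d/(2μ) = 0.228659 / (2 × 9.9 × 10^-8) = 1.15 million years.

1.15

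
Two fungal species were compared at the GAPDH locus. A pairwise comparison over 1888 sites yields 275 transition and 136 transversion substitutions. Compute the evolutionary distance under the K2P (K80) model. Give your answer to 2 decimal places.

0.26

P = 275/1888 ≈ 0.145657 and Q = 136/1888 ≈ 0.072034.
Under the Kimura two-parameter model, d = −½ ln(1 − 2P − Q) − ¼ ln(1 − 2Q).
1 − 2P − Q = 0.636652, giving −½ ln(0.636652) = 0.225766.
1 − 2Q = 0.855932, giving −¼ ln(0.855932) = 0.038891.
d = 0.225766 + 0.038891 = 0.264657.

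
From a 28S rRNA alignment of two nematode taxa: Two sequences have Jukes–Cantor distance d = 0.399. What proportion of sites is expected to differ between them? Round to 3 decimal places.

p = (3/4)(1 − e^(−4d/3)) = 0.75 × (1 − e^(-0.532)) = 0.75 × (1 − 0.587429) = 0.309428.

0.309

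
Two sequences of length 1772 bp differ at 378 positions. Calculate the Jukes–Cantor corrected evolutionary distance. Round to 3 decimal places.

0.251

p = 378/1772 ≈ 0.213318.
d = −(3/4) ln(1 − 4p/3) = −0.75 ln(1 − 0.284424) = −0.75 ln(0.715576)
  = −0.75 × (-0.334667) = 0.251000 substitutions/site.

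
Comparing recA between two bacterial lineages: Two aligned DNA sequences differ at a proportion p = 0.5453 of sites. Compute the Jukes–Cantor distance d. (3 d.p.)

d = −(3/4) ln(1 − 4p/3) = −0.75 ln(1 − 0.727067) = −0.75 ln(0.272933)
  = −0.75 × (-1.298529) = 0.973897 substitutions/site.

0.974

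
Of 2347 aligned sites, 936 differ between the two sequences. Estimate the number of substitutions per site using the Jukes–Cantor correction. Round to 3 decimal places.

p = 936/2347 ≈ 0.398807.
d = −(3/4) ln(1 − 4p/3) = −0.75 ln(1 − 0.531743) = −0.75 ln(0.468257)
  = −0.75 × (-0.758738) = 0.569054 substitutions/site.

0.569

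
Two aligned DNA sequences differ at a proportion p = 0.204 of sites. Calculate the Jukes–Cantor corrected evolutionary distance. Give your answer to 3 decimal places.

0.238

d = −(3/4) ln(1 − 4p/3) = −0.75 ln(1 − 0.272) = −0.75 ln(0.728)
  = −0.75 × (-0.317454) = 0.238091 substitutions/site.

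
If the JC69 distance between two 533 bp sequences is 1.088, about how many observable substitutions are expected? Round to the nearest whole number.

Invert JC69: p = (3/4)(1 − e^(−4d/3)) = 0.75 × (1 − e^(-1.450667)) = 0.75 × (1 − 0.234414) = 0.574190.
Expected differing sites = pL ≈ 0.574190 × 533 = 306.04327 ≈ 306.

306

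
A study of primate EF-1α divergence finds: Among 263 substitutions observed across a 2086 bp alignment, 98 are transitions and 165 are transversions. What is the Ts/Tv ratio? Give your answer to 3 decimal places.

0.594

R = 98/165 = 0.593939… ≈ 0.594 (to 3 d.p.).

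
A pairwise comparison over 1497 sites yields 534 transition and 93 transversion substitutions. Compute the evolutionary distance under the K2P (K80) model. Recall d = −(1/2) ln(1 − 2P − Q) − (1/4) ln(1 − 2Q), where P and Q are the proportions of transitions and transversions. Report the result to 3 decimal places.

P = 534/1497 ≈ 0.356713 and Q = 93/1497 ≈ 0.062124.
Under the Kimura two-parameter model, d = −½ ln(1 − 2P − Q) − ¼ ln(1 − 2Q).
1 − 2P − Q = 0.22445, giving −½ ln(0.22445) = 0.747051.
1 − 2Q = 0.875752, giving −¼ ln(0.875752) = 0.033168.
d = 0.747051 + 0.033168 = 0.780219.

0.780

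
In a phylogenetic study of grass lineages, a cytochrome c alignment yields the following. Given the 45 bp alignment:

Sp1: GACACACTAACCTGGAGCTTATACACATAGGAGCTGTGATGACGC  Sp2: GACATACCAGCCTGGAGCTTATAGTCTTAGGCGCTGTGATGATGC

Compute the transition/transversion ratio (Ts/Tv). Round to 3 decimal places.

Transitions are A↔G and C↔T; transversions are all other mismatches.
Transitions: 4. Transversions: 4.
R = 4/4 = 1.000.

1.000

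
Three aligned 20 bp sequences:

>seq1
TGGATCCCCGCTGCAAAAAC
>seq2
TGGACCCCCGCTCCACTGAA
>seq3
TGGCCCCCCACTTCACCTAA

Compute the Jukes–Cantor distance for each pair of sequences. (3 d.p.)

d(seq1,seq2) = 0.383, d(seq1,seq3) = 0.572, d(seq2,seq3) = 0.304

seq1–seq2: 6/20 sites differ → p = 0.3, d = −0.75 ln(1 − 0.4) = 0.383119 ≈ 0.383.
seq1–seq3: 8/20 sites differ → p = 0.4, d = −0.75 ln(1 − 0.533333) = 0.571605 ≈ 0.572.
seq2–seq3: 5/20 sites differ → p = 0.25, d = −0.75 ln(1 − 0.333333) = 0.304098 ≈ 0.304.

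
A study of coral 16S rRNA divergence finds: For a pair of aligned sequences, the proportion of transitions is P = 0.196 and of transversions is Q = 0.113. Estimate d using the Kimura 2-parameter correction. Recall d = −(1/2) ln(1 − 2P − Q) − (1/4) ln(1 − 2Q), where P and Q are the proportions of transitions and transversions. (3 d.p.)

0.416

Under the Kimura two-parameter model, d = −½ ln(1 − 2P − Q) − ¼ ln(1 − 2Q).
1 − 2P − Q = 0.495, giving −½ ln(0.495) = 0.351599.
1 − 2Q = 0.774, giving −¼ ln(0.774) = 0.064046.
d = 0.351599 + 0.064046 = 0.415645.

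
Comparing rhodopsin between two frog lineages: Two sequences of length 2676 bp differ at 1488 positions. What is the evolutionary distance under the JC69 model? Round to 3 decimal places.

1.014

p = 1488/2676 ≈ 0.556054.
d = −(3/4) ln(1 − 4p/3) = −0.75 ln(1 − 0.741405) = −0.75 ln(0.258595)
  = −0.75 × (-1.352492) = 1.014369 substitutions/site.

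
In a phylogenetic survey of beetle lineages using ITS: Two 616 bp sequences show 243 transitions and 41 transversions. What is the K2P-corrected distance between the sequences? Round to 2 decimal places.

P = 243/616 ≈ 0.394481 and Q = 41/616 ≈ 0.066558.
Under the Kimura two-parameter model, d = −½ ln(1 − 2P − Q) − ¼ ln(1 − 2Q).
1 − 2P − Q = 0.14448, giving −½ ln(0.14448) = 0.967307.
1 − 2Q = 0.866884, giving −¼ ln(0.866884) = 0.035713.
d = 0.967307 + 0.035713 = 1.003020.

1.00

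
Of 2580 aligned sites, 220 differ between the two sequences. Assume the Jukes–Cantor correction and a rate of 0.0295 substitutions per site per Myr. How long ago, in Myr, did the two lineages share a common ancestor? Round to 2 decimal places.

1.53

p = 220/2580 ≈ 0.085271.
d = −(3/4) ln(1 − 4p/3) = −0.75 ln(1 − 0.113695) = −0.75 ln(0.886305)
  = −0.75 × (-0.120694) = 0.090521 substitutions/site.
Under a molecular clock d = 2μt, so t = d/(2μ) = 0.090521 / (2 × 0.0295) = 1.53 Myr.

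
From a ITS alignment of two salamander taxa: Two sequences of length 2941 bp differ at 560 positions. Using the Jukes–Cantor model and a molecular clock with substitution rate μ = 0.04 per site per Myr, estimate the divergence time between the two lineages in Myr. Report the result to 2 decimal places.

p = 560/2941 ≈ 0.190411.
d = −(3/4) ln(1 − 4p/3) = −0.75 ln(1 − 0.253881) = −0.75 ln(0.746119)
  = −0.75 × (-0.292870) = 0.219653 substitutions/site.
Under a molecular clock d = 2μt, so t = d/(2μ) = 0.219653 / (2 × 0.04) = 2.75 Myr.

2.75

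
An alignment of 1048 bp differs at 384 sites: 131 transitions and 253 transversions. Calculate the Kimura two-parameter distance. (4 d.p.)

0.5029

P = 131/1048 = 0.125 and Q = 253/1048 ≈ 0.241412.
Under the Kimura two-parameter model, d = −½ ln(1 − 2P − Q) − ¼ ln(1 − 2Q).
1 − 2P − Q = 0.508588, giving −½ ln(0.508588) = 0.338059.
1 − 2Q = 0.517176, giving −¼ ln(0.517176) = 0.164843.
d = 0.338059 + 0.164843 = 0.502902.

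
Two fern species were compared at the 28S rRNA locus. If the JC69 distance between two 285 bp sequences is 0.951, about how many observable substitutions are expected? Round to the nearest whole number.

154

Invert JC69: p = (3/4)(1 − e^(−4d/3)) = 0.75 × (1 − e^(-1.268)) = 0.75 × (1 − 0.281394) = 0.538955.
Expected differing sites = pL ≈ 0.538955 × 285 = 153.602175 ≈ 154.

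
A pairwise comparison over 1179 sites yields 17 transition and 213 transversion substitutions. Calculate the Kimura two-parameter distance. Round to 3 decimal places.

P = 17/1179 ≈ 0.014419 and Q = 213/1179 ≈ 0.180662.
Under the Kimura two-parameter model, d = −½ ln(1 − 2P − Q) − ¼ ln(1 − 2Q).
1 − 2P − Q = 0.7905, giving −½ ln(0.7905) = 0.117545.
1 − 2Q = 0.638676, giving −¼ ln(0.638676) = 0.112089.
d = 0.117545 + 0.112089 = 0.229634.

0.230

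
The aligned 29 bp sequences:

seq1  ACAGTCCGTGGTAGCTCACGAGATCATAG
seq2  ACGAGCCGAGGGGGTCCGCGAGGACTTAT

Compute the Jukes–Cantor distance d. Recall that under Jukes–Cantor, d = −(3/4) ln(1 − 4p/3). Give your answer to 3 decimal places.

The sequences differ at 13 of 29 sites, so p = 13/29 ≈ 0.448276.
d = −(3/4) ln(1 − 4p/3) = −0.75 ln(1 − 0.597701) = −0.75 ln(0.402299)
  = −0.75 × (-0.910560) = 0.682920 substitutions/site.

0.683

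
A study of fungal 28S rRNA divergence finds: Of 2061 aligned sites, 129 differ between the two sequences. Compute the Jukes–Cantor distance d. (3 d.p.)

0.065

p = 129/2061 ≈ 0.062591.
d = −(3/4) ln(1 − 4p/3) = −0.75 ln(1 − 0.083455) = −0.75 ln(0.916545)
  = −0.75 × (-0.087144) = 0.065358 substitutions/site.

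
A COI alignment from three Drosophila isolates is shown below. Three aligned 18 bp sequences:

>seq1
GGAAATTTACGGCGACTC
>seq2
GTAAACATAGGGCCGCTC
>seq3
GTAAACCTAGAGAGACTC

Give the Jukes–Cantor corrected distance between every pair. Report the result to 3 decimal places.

d(seq1,seq2) = 0.441, d(seq1,seq3) = 0.441, d(seq2,seq3) = 0.347

seq1–seq2: 6/18 sites differ → p ≈ 0.333333, d = −0.75 ln(1 − 0.444444) = 0.440839 ≈ 0.441.
seq1–seq3: 6/18 sites differ → p ≈ 0.333333, d = −0.75 ln(1 − 0.444444) = 0.440839 ≈ 0.441.
seq2–seq3: 5/18 sites differ → p ≈ 0.277778, d = −0.75 ln(1 − 0.370371) = 0.346968 ≈ 0.347.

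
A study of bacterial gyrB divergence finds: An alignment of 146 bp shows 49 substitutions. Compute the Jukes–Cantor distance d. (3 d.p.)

0.445

p = 49/146 ≈ 0.335616.
d = −(3/4) ln(1 − 4p/3) = −0.75 ln(1 − 0.447488) = −0.75 ln(0.552512)
  = −0.75 × (-0.593280) = 0.444960 substitutions/site.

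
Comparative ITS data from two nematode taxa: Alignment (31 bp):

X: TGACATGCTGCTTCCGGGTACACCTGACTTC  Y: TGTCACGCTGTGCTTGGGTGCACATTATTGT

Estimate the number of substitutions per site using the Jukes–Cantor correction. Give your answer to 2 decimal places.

0.61

The sequences differ at 13 of 31 sites, so p = 13/31 ≈ 0.419355.
d = −(3/4) ln(1 − 4p/3) = −0.75 ln(1 − 0.55914) = −0.75 ln(0.44086)
  = −0.75 × (-0.819028) = 0.614271 substitutions/site.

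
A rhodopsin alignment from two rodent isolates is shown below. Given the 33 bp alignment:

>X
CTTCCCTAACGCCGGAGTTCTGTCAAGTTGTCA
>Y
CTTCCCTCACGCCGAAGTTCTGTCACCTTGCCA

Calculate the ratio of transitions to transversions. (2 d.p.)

0.67

Transitions are A↔G and C↔T; transversions are all other mismatches.
Transitions: 2. Transversions: 3.
R = 2/3 = 0.666666… ≈ 0.67 (to 2 d.p.).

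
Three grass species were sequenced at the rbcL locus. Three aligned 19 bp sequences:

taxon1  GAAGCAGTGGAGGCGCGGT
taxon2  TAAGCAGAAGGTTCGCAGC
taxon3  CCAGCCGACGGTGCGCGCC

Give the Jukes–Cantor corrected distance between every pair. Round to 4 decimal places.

d(taxon1,taxon2) = 0.6181, d(taxon1,taxon3) = 0.7489, d(taxon2,taxon3) = 0.5068

taxon1–taxon2: 8/19 sites differ → p ≈ 0.421053, d = −0.75 ln(1 − 0.561404) = 0.618132 ≈ 0.6181.
taxon1–taxon3: 9/19 sites differ → p ≈ 0.473684, d = −0.75 ln(1 − 0.631579) = 0.748897 ≈ 0.7489.
taxon2–taxon3: 7/19 sites differ → p ≈ 0.368421, d = −0.75 ln(1 − 0.491228) = 0.506816 ≈ 0.5068.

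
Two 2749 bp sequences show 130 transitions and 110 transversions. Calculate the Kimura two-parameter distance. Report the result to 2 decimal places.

0.09

P = 130/2749 ≈ 0.04729 and Q = 110/2749 ≈ 0.040015.
Under the Kimura two-parameter model, d = −½ ln(1 − 2P − Q) − ¼ ln(1 − 2Q).
1 − 2P − Q = 0.865405, giving −½ ln(0.865405) = 0.072279.
1 − 2Q = 0.91997, giving −¼ ln(0.91997) = 0.020854.
d = 0.072279 + 0.020854 = 0.093133.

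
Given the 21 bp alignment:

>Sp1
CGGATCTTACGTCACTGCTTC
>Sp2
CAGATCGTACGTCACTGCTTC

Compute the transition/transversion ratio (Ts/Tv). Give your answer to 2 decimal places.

1.00

Transitions are A↔G and C↔T; transversions are all other mismatches.
Transitions: 1. Transversions: 1.
R = 1/1 = 1.00.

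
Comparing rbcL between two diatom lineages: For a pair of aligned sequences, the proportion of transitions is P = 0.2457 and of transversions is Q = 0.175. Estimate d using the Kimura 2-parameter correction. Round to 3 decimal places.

0.657

Under the Kimura two-parameter model, d = −½ ln(1 − 2P − Q) − ¼ ln(1 − 2Q).
1 − 2P − Q = 0.3336, giving −½ ln(0.3336) = 0.548906.
1 − 2Q = 0.65, giving −¼ ln(0.65) = 0.107696.
d = 0.548906 + 0.107696 = 0.656602.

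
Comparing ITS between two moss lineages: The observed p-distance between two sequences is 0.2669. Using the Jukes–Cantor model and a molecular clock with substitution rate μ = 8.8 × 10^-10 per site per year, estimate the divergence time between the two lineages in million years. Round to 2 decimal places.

d = −(3/4) ln(1 − 4p/3) = −0.75 ln(1 − 0.355867) = −0.75 ln(0.644133)
  = −0.75 × (-0.439850) = 0.329888 substitutions/site.
Under a molecular clock d = 2μt, so t = d/(2μ) = 0.329888 / (2 × 8.8 × 10^-10) = 187.44 million years.

187.44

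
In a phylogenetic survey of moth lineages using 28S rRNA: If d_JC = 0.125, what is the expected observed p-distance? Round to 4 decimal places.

0.1151

p = (3/4)(1 − e^(−4d/3)) = 0.75 × (1 − e^(-0.166667)) = 0.75 × (1 − 0.846481) = 0.115139.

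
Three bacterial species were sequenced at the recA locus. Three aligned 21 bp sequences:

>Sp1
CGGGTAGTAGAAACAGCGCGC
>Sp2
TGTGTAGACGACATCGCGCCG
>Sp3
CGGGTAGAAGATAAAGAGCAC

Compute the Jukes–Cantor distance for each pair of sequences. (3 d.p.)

Sp1–Sp2: 9/21 sites differ → p ≈ 0.428571, d = −0.75 ln(1 − 0.571428) = 0.635472 ≈ 0.635.
Sp1–Sp3: 5/21 sites differ → p ≈ 0.238095, d = −0.75 ln(1 − 0.31746) = 0.286451 ≈ 0.286.
Sp2–Sp3: 9/21 sites differ → p ≈ 0.428571, d = −0.75 ln(1 − 0.571428) = 0.635472 ≈ 0.635.

d(Sp1,Sp2) = 0.635, d(Sp1,Sp3) = 0.286, d(Sp2,Sp3) = 0.635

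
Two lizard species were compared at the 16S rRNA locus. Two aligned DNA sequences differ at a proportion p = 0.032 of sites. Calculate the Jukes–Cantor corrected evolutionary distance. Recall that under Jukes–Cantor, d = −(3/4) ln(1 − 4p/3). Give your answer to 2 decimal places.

d = −(3/4) ln(1 − 4p/3) = −0.75 ln(1 − 0.042667) = −0.75 ln(0.957333)
  = −0.75 × (-0.043604) = 0.032703 substitutions/site.

0.03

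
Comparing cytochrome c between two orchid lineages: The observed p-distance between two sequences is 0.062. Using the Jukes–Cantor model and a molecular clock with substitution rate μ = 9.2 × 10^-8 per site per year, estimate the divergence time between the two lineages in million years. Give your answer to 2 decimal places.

0.35

d = −(3/4) ln(1 − 4p/3) = −0.75 ln(1 − 0.082667) = −0.75 ln(0.917333)
  = −0.75 × (-0.086285) = 0.064714 substitutions/site.
Under a molecular clock d = 2μt, so t = d/(2μ) = 0.064714 / (2 × 9.2 × 10^-8) = 0.35 million years.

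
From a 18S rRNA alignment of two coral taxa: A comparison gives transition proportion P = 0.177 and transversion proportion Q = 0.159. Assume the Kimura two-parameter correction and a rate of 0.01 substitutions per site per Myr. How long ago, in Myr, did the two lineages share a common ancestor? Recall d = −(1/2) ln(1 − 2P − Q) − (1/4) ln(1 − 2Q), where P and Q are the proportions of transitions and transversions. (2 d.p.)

Under the Kimura two-parameter model, d = −½ ln(1 − 2P − Q) − ¼ ln(1 − 2Q).
1 − 2P − Q = 0.487, giving −½ ln(0.487) = 0.359746.
1 − 2Q = 0.682, giving −¼ ln(0.682) = 0.095681.
d = 0.359746 + 0.095681 = 0.455427.
Under a molecular clock d = 2μt, so t = d/(2μ) = 0.455427 / (2 × 0.01) = 22.77 Myr.

22.77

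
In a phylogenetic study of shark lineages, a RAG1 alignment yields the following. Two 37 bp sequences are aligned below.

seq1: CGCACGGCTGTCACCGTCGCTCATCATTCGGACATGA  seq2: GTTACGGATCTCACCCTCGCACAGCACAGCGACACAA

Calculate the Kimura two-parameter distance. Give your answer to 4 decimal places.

0.5277

Of 37 sites, 4 differences are transitions and 10 are transversions, so P = 4/37 ≈ 0.108108 and Q = 10/37 ≈ 0.27027.
Under the Kimura two-parameter model, d = −½ ln(1 − 2P − Q) − ¼ ln(1 − 2Q).
1 − 2P − Q = 0.513514, giving −½ ln(0.513514) = 0.333239.
1 − 2Q = 0.45946, giving −¼ ln(0.45946) = 0.194426.
d = 0.333239 + 0.194426 = 0.527665.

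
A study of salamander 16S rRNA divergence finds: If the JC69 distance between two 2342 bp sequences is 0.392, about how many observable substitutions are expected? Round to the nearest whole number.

715

Invert JC69: p = (3/4)(1 − e^(−4d/3)) = 0.75 × (1 − e^(-0.522667)) = 0.75 × (1 − 0.592937) = 0.305297.
Expected differing sites = pL ≈ 0.305297 × 2342 = 715.005574 ≈ 715.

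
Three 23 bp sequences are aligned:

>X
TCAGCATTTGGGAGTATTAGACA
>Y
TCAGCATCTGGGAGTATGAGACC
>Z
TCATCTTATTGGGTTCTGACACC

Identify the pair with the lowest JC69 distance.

X and Y

X–Y: 3/23 differ, p = 0.130, d = 0.143.
X–Z: 10/23 differ, p = 0.435, d = 0.650.
Y–Z: 8/23 differ, p = 0.348, d = 0.467.
The smallest distance is between X and Y.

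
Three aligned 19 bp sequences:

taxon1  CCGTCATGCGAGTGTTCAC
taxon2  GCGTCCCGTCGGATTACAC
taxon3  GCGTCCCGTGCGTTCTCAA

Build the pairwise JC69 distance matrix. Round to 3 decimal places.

taxon1–taxon2: 9/19 sites differ → p ≈ 0.473684, d = −0.75 ln(1 − 0.631579) = 0.748897 ≈ 0.749.
taxon1–taxon3: 8/19 sites differ → p ≈ 0.421053, d = −0.75 ln(1 − 0.561404) = 0.618132 ≈ 0.618.
taxon2–taxon3: 6/19 sites differ → p ≈ 0.315789, d = −0.75 ln(1 − 0.421052) = 0.409907 ≈ 0.410.

d(taxon1,taxon2) = 0.749, d(taxon1,taxon3) = 0.618, d(taxon2,taxon3) = 0.410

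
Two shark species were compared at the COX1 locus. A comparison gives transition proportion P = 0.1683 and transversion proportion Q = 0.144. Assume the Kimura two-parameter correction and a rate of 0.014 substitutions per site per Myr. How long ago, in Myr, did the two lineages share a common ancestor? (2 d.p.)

Under the Kimura two-parameter model, d = −½ ln(1 − 2P − Q) − ¼ ln(1 − 2Q).
1 − 2P − Q = 0.5194, giving −½ ln(0.5194) = 0.327540.
1 − 2Q = 0.712, giving −¼ ln(0.712) = 0.084919.
d = 0.327540 + 0.084919 = 0.412459.
Under a molecular clock d = 2μt, so t = d/(2μ) = 0.412459 / (2 × 0.014) = 14.73 Myr.

14.73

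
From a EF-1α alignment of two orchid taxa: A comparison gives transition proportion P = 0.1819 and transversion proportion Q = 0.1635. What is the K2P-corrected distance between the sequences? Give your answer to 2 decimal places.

0.47

Under the Kimura two-parameter model, d = −½ ln(1 − 2P − Q) − ¼ ln(1 − 2Q).
1 − 2P − Q = 0.4727, giving −½ ln(0.4727) = 0.374647.
1 − 2Q = 0.673, giving −¼ ln(0.673) = 0.099002.
d = 0.374647 + 0.099002 = 0.473649.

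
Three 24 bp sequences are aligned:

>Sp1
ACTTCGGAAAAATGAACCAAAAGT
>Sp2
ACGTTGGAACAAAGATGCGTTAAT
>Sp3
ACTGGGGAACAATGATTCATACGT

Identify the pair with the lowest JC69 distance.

Sp1 and Sp3

Sp1–Sp2: 10/24 differ, p = 0.417, d = 0.608.
Sp1–Sp3: 7/24 differ, p = 0.292, d = 0.369.
Sp2–Sp3: 9/24 differ, p = 0.375, d = 0.520.
The smallest distance is between Sp1 and Sp3.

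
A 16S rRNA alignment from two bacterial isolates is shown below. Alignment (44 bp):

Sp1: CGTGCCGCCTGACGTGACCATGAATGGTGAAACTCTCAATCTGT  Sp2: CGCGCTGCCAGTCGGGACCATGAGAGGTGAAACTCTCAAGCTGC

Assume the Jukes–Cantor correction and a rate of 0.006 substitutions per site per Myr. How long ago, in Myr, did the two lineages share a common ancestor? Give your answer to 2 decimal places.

The sequences differ at 9 of 44 sites (3, 6, 10, 12, 15, 24, 25, 40, 44), so p = 9/44 ≈ 0.204545.
d = −(3/4) ln(1 − 4p/3) = −0.75 ln(1 − 0.272727) = −0.75 ln(0.727273)
  = −0.75 × (-0.318453) = 0.238840 substitutions/site.
Under a molecular clock d = 2μt, so t = d/(2μ) = 0.238840 / (2 × 0.006) = 19.90 Myr.

19.90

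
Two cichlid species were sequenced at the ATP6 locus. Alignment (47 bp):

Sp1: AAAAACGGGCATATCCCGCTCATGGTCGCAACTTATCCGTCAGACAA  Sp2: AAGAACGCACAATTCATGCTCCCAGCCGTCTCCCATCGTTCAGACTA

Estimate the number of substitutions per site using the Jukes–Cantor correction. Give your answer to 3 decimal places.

0.581

The sequences differ at 19 of 47 sites, so p = 19/47 ≈ 0.404255.
d = −(3/4) ln(1 − 4p/3) = −0.75 ln(1 − 0.539007) = −0.75 ln(0.460993)
  = −0.75 × (-0.774372) = 0.580779 substitutions/site.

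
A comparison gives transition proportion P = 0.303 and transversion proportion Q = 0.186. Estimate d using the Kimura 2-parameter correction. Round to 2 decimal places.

Under the Kimura two-parameter model, d = −½ ln(1 − 2P − Q) − ¼ ln(1 − 2Q).
1 − 2P − Q = 0.208, giving −½ ln(0.208) = 0.785109.
1 − 2Q = 0.628, giving −¼ ln(0.628) = 0.116304.
d = 0.785109 + 0.116304 = 0.901413.

0.90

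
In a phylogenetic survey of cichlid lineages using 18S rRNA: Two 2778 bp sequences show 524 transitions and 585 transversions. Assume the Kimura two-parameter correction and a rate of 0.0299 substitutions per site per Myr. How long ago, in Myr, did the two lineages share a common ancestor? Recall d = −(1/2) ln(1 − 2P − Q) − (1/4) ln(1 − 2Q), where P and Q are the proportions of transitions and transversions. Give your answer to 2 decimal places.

9.70

P = 524/2778 ≈ 0.188625 and Q = 585/2778 ≈ 0.210583.
Under the Kimura two-parameter model, d = −½ ln(1 − 2P − Q) − ¼ ln(1 − 2Q).
1 − 2P − Q = 0.412167, giving −½ ln(0.412167) = 0.443163.
1 − 2Q = 0.578834, giving −¼ ln(0.578834) = 0.136685.
d = 0.443163 + 0.136685 = 0.579848.
Under a molecular clock d = 2μt, so t = d/(2μ) = 0.579848 / (2 × 0.0299) = 9.70 Myr.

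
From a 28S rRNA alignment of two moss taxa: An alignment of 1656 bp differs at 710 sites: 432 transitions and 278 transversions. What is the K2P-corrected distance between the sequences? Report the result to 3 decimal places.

0.687

P = 432/1656 ≈ 0.26087 and Q = 278/1656 ≈ 0.167874.
Under the Kimura two-parameter model, d = −½ ln(1 − 2P − Q) − ¼ ln(1 − 2Q).
1 − 2P − Q = 0.310386, giving −½ ln(0.310386) = 0.584969.
1 − 2Q = 0.664252, giving −¼ ln(0.664252) = 0.102273.
d = 0.584969 + 0.102273 = 0.687242.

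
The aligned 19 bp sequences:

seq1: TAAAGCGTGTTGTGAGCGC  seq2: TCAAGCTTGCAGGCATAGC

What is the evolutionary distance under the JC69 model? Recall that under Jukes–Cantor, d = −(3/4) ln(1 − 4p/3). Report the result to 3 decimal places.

The sequences differ at 8 of 19 sites (2, 7, 10, 11, 13, 14, 16, 17), so p = 8/19 ≈ 0.421053.
d = −(3/4) ln(1 − 4p/3) = −0.75 ln(1 − 0.561404) = −0.75 ln(0.438596)
  = −0.75 × (-0.824177) = 0.618133 substitutions/site.

0.618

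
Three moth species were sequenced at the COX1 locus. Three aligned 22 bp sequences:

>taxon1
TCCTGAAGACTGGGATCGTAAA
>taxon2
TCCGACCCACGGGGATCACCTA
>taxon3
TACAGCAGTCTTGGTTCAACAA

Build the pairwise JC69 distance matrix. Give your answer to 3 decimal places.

d(taxon1,taxon2) = 0.699, d(taxon1,taxon3) = 0.591, d(taxon2,taxon3) = 0.824

taxon1–taxon2: 10/22 sites differ → p ≈ 0.454545, d = −0.75 ln(1 − 0.60606) = 0.698667 ≈ 0.699.
taxon1–taxon3: 9/22 sites differ → p ≈ 0.409091, d = −0.75 ln(1 − 0.545455) = 0.591344 ≈ 0.591.
taxon2–taxon3: 11/22 sites differ → p = 0.5, d = −0.75 ln(1 − 0.666667) = 0.823960 ≈ 0.824.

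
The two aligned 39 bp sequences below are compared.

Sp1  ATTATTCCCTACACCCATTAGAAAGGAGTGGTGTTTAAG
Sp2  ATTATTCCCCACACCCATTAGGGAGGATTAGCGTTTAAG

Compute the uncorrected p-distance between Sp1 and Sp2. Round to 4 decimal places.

0.1538

The sequences differ at 6 of 39 positions (sites 10, 22, 23, 28, 30, 32).
p = 6/39 = 0.153846… ≈ 0.1538 (to 4 d.p.).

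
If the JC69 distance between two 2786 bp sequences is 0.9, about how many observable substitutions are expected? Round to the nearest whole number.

1460

Invert JC69: p = (3/4)(1 − e^(−4d/3)) = 0.75 × (1 − e^(-1.2)) = 0.75 × (1 − 0.301194) = 0.524105.
Expected differing sites = pL ≈ 0.524105 × 2786 = 1460.15653 ≈ 1460.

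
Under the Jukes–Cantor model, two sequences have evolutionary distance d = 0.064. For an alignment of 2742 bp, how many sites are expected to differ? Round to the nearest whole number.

Invert JC69: p = (3/4)(1 − e^(−4d/3)) = 0.75 × (1 − e^(-0.085333)) = 0.75 × (1 − 0.918206) = 0.061346.
Expected differing sites = pL ≈ 0.061346 × 2742 = 168.210732 ≈ 168.

168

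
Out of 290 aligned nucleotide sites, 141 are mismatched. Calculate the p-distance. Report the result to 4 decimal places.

0.4862

p = 141/290 = 0.486206… ≈ 0.4862 (to 4 d.p.).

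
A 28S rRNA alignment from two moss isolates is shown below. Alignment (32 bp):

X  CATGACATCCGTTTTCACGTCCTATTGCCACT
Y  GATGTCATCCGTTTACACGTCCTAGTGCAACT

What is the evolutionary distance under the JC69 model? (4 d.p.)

The sequences differ at 5 of 32 sites (1, 5, 15, 25, 29), so p = 5/32 = 0.15625.
d = −(3/4) ln(1 − 4p/3) = −0.75 ln(1 − 0.208333) = −0.75 ln(0.791667)
  = −0.75 × (-0.233614) = 0.175211 substitutions/site.

0.1752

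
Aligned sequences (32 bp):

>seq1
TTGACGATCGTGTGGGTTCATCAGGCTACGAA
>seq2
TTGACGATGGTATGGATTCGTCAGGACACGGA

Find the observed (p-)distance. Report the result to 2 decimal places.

The sequences differ at 7 of 32 positions (sites 9, 12, 16, 20, 26, 27, 31).
p = 7/32 = 0.21875 ≈ 0.22 (to 2 d.p.).

0.22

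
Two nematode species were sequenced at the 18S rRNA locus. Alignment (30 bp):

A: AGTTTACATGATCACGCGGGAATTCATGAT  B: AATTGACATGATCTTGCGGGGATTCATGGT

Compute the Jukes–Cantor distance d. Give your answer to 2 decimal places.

0.23

The sequences differ at 6 of 30 sites (2, 5, 14, 15, 21, 29), so p = 6/30 = 0.2.
d = −(3/4) ln(1 − 4p/3) = −0.75 ln(1 − 0.266667) = −0.75 ln(0.733333)
  = −0.75 × (-0.310155) = 0.232616 substitutions/site.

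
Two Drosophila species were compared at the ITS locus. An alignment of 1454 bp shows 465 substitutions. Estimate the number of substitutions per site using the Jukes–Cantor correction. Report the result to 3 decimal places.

0.417

p = 465/1454 ≈ 0.319807.
d = −(3/4) ln(1 − 4p/3) = −0.75 ln(1 − 0.426409) = −0.75 ln(0.573591)
  = −0.75 × (-0.555839) = 0.416879 substitutions/site.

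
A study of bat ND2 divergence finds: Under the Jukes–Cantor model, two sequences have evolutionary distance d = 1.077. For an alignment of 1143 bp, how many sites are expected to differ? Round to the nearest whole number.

653

Invert JC69: p = (3/4)(1 − e^(−4d/3)) = 0.75 × (1 − e^(-1.436)) = 0.75 × (1 − 0.237877) = 0.571592.
Expected differing sites = pL ≈ 0.571592 × 1143 = 653.329656 ≈ 653.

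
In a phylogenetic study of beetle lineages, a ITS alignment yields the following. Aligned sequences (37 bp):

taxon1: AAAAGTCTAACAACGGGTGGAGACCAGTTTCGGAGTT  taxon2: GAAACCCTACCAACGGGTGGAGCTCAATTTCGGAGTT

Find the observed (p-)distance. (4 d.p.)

The sequences differ at 7 of 37 positions (sites 1, 5, 6, 10, 23, 24, 27).
p = 7/37 = 0.189189… ≈ 0.1892 (to 4 d.p.).

0.1892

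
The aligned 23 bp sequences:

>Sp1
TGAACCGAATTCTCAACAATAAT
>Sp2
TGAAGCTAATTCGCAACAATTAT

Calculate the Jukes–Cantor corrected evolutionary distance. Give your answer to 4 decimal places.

The sequences differ at 4 of 23 sites (5, 7, 13, 21), so p = 4/23 ≈ 0.173913.
d = −(3/4) ln(1 − 4p/3) = −0.75 ln(1 − 0.231884) = −0.75 ln(0.768116)
  = −0.75 × (-0.263815) = 0.197861 substitutions/site.

0.1979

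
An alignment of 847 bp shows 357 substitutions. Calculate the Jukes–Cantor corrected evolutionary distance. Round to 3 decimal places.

0.619

p = 357/847 ≈ 0.421488.
d = −(3/4) ln(1 − 4p/3) = −0.75 ln(1 − 0.561984) = −0.75 ln(0.438016)
  = −0.75 × (-0.825500) = 0.619125 substitutions/site.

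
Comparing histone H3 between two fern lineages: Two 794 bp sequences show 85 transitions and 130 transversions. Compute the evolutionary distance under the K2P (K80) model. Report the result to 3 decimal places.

P = 85/794 ≈ 0.107053 and Q = 130/794 ≈ 0.163728.
Under the Kimura two-parameter model, d = −½ ln(1 − 2P − Q) − ¼ ln(1 − 2Q).
1 − 2P − Q = 0.622166, giving −½ ln(0.622166) = 0.237274.
1 − 2Q = 0.672544, giving −¼ ln(0.672544) = 0.099172.
d = 0.237274 + 0.099172 = 0.336446.

0.336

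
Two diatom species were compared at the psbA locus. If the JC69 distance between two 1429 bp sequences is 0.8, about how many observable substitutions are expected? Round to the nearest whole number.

Invert JC69: p = (3/4)(1 − e^(−4d/3)) = 0.75 × (1 − e^(-1.066667)) = 0.75 × (1 − 0.344154) = 0.491885.
Expected differing sites = pL ≈ 0.491885 × 1429 = 702.903665 ≈ 703.

703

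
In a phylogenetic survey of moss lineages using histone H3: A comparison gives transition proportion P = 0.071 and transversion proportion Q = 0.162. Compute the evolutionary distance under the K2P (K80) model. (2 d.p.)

Under the Kimura two-parameter model, d = −½ ln(1 − 2P − Q) − ¼ ln(1 − 2Q).
1 − 2P − Q = 0.696, giving −½ ln(0.696) = 0.181203.
1 − 2Q = 0.676, giving −¼ ln(0.676) = 0.097891.
d = 0.181203 + 0.097891 = 0.279094.

0.28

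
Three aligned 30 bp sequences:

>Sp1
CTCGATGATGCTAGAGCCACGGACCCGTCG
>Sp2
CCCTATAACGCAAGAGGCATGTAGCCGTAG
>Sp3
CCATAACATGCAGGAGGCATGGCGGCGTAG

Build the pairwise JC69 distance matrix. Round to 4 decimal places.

Sp1–Sp2: 10/30 sites differ → p ≈ 0.333333, d = −0.75 ln(1 − 0.444444) = 0.440839 ≈ 0.4408.
Sp1–Sp3: 13/30 sites differ → p ≈ 0.433333, d = −0.75 ln(1 − 0.577777) = 0.646666 ≈ 0.6467.
Sp2–Sp3: 8/30 sites differ → p ≈ 0.266667, d = −0.75 ln(1 − 0.355556) = 0.329526 ≈ 0.3295.

d(Sp1,Sp2) = 0.4408, d(Sp1,Sp3) = 0.6467, d(Sp2,Sp3) = 0.3295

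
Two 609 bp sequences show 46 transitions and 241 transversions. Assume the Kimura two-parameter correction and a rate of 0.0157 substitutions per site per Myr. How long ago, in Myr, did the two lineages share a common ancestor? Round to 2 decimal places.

25.08

P = 46/609 ≈ 0.075534 and Q = 241/609 ≈ 0.395731.
Under the Kimura two-parameter model, d = −½ ln(1 − 2P − Q) − ¼ ln(1 − 2Q).
1 − 2P − Q = 0.453201, giving −½ ln(0.453201) = 0.395710.
1 − 2Q = 0.208538, giving −¼ ln(0.208538) = 0.391909.
d = 0.395710 + 0.391909 = 0.787619.
Under a molecular clock d = 2μt, so t = d/(2μ) = 0.787619 / (2 × 0.0157) = 25.08 Myr.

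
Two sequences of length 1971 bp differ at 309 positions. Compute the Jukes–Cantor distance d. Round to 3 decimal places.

p = 309/1971 ≈ 0.156773.
d = −(3/4) ln(1 − 4p/3) = −0.75 ln(1 − 0.209031) = −0.75 ln(0.790969)
  = −0.75 × (-0.234497) = 0.175873 substitutions/site.

0.176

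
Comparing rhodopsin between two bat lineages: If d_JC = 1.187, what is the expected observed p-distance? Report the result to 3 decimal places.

0.596

p = (3/4)(1 − e^(−4d/3)) = 0.75 × (1 − e^(-1.582667)) = 0.75 × (1 − 0.205426) = 0.595931.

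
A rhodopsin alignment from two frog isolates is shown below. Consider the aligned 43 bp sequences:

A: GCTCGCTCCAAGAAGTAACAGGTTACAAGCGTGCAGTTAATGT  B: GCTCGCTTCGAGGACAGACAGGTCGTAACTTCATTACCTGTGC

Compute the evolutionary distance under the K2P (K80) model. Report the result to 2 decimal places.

1.16

Of 43 sites, 16 differences are transitions and 6 are transversions, so P = 16/43 ≈ 0.372093 and Q = 6/43 ≈ 0.139535.
Under the Kimura two-parameter model, d = −½ ln(1 − 2P − Q) − ¼ ln(1 − 2Q).
1 − 2P − Q = 0.116279, giving −½ ln(0.116279) = 1.075881.
1 − 2Q = 0.72093, giving −¼ ln(0.72093) = 0.081803.
d = 1.075881 + 0.081803 = 1.157684.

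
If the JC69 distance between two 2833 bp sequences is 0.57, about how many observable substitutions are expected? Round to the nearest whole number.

Invert JC69: p = (3/4)(1 − e^(−4d/3)) = 0.75 × (1 − e^(-0.76)) = 0.75 × (1 − 0.467666) = 0.399251.
Expected differing sites = pL ≈ 0.399251 × 2833 = 1131.078083 ≈ 1131.

1131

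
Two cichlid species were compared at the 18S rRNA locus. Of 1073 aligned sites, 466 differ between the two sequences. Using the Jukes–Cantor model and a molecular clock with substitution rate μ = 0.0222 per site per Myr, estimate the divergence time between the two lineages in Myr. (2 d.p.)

p = 466/1073 ≈ 0.434296.
d = −(3/4) ln(1 − 4p/3) = −0.75 ln(1 − 0.579061) = −0.75 ln(0.420939)
  = −0.75 × (-0.865267) = 0.648950 substitutions/site.
Under a molecular clock d = 2μt, so t = d/(2μ) = 0.648950 / (2 × 0.0222) = 14.62 Myr.

14.62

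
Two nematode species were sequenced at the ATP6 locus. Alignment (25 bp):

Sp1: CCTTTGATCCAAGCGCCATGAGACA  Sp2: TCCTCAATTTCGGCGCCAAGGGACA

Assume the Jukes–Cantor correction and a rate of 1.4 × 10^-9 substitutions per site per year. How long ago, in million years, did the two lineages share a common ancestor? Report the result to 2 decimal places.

204.14

The sequences differ at 10 of 25 sites (1, 3, 5, 6, 9, 10, 11, 12, 19, 21), so p = 10/25 = 0.4.
d = −(3/4) ln(1 − 4p/3) = −0.75 ln(1 − 0.533333) = −0.75 ln(0.466667)
  = −0.75 × (-0.762139) = 0.571604 substitutions/site.
Under a molecular clock d = 2μt, so t = d/(2μ) = 0.571604 / (2 × 1.4 × 10^-9) = 204.14 million years.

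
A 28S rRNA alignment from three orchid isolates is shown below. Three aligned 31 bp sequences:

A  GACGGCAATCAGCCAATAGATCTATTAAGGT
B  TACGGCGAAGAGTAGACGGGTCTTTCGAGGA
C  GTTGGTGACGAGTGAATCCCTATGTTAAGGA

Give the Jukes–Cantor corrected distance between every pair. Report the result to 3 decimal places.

d(A,B) = 0.691, d(A,C) = 0.691, d(B,C) = 0.777

A–B: 14/31 sites differ → p ≈ 0.451613, d = −0.75 ln(1 − 0.602151) = 0.691262 ≈ 0.691.
A–C: 14/31 sites differ → p ≈ 0.451613, d = −0.75 ln(1 − 0.602151) = 0.691262 ≈ 0.691.
B–C: 15/31 sites differ → p ≈ 0.483871, d = −0.75 ln(1 − 0.645161) = 0.777068 ≈ 0.777.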